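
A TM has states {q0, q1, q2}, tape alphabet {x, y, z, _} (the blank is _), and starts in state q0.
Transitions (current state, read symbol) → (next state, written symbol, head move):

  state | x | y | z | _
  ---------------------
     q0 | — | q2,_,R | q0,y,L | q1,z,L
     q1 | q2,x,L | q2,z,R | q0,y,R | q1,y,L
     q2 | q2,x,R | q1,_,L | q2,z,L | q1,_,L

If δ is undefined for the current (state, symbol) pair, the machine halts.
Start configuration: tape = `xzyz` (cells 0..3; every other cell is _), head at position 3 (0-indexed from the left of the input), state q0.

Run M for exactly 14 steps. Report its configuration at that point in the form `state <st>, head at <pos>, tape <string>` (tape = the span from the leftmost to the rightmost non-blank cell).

state=q0 head=3 tape=xzy[z]   (q0,z)→(q0,y,L)
state=q0 head=2 tape=xz[y]y   (q0,y)→(q2,_,R)
state=q2 head=3 tape=xz_[y]   (q2,y)→(q1,_,L)
state=q1 head=2 tape=xz[_]_   (q1,_)→(q1,y,L)
state=q1 head=1 tape=x[z]y_   (q1,z)→(q0,y,R)
state=q0 head=2 tape=xy[y]_   (q0,y)→(q2,_,R)
state=q2 head=3 tape=xy_[_]   (q2,_)→(q1,_,L)
state=q1 head=2 tape=xy[_]_   (q1,_)→(q1,y,L)
state=q1 head=1 tape=x[y]y_   (q1,y)→(q2,z,R)
state=q2 head=2 tape=xz[y]_   (q2,y)→(q1,_,L)
state=q1 head=1 tape=x[z]__   (q1,z)→(q0,y,R)
state=q0 head=2 tape=xy[_]_   (q0,_)→(q1,z,L)
state=q1 head=1 tape=x[y]z_   (q1,y)→(q2,z,R)
state=q2 head=2 tape=xz[z]_   (q2,z)→(q2,z,L)
state=q2 head=1 tape=x[z]z_
After 14 steps: state q2, head at 1, tape xzz.

state q2, head at 1, tape xzz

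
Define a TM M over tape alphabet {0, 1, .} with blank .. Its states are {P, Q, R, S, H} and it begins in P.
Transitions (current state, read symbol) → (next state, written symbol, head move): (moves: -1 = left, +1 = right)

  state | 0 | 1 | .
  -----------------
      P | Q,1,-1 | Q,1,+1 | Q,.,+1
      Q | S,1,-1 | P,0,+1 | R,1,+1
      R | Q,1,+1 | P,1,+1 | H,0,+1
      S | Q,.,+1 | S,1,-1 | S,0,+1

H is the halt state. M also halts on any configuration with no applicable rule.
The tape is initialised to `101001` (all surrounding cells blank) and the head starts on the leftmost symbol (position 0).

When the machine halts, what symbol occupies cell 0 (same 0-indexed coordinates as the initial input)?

P | .[1]01001...   read 1 → write 1, move +1, go to Q
Q | .1[0]1001...   read 0 → write 1, move -1, go to S
S | .[1]11001...   read 1 → write 1, move -1, go to S
S | [.]111001...   read . → write 0, move +1, go to S
S | 0[1]11001...   read 1 → write 1, move -1, go to S
S | [0]111001...   read 0 → write ., move +1, go to Q
Q | .[1]11001...   read 1 → write 0, move +1, go to P
P | .0[1]1001...   read 1 → write 1, move +1, go to Q
Q | .01[1]001...   read 1 → write 0, move +1, go to P
P | .010[0]01...   read 0 → write 1, move -1, go to Q
Q | .01[0]101...   read 0 → write 1, move -1, go to S
S | .0[1]1101...   read 1 → write 1, move -1, go to S
S | .[0]11101...   read 0 → write ., move +1, go to Q
Q | ..[1]1101...   read 1 → write 0, move +1, go to P
P | ..0[1]101...   read 1 → write 1, move +1, go to Q
Q | ..01[1]01...   read 1 → write 0, move +1, go to P
P | ..010[0]1...   read 0 → write 1, move -1, go to Q
Q | ..01[0]11...   read 0 → write 1, move -1, go to S
S | ..0[1]111...   read 1 → write 1, move -1, go to S
S | ..[0]1111...   read 0 → write ., move +1, go to Q
Q | ...[1]111...   read 1 → write 0, move +1, go to P
P | ...0[1]11...   read 1 → write 1, move +1, go to Q
Q | ...01[1]1...   read 1 → write 0, move +1, go to P
P | ...010[1]...   read 1 → write 1, move +1, go to Q
Q | ...0101[.]..   read . → write 1, move +1, go to R
R | ...01011[.].   read . → write 0, move +1, go to H
H | ...010110[.]
Cell 0 holds . when M halts.

.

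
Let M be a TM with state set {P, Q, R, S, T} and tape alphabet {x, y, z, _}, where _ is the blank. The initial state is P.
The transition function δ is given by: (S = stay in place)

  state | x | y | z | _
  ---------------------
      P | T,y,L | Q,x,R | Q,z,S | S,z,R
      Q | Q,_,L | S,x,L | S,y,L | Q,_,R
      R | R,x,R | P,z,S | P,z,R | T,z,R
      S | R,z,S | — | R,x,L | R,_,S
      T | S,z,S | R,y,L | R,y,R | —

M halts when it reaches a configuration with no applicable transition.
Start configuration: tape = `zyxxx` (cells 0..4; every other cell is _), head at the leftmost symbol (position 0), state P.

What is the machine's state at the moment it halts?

P | _[z]yxxx   read z → write z, move S, go to Q
Q | _[z]yxxx   read z → write y, move L, go to S
S | [_]yyxxx   read _ → write _, move S, go to R
R | [_]yyxxx   read _ → write z, move R, go to T
T | z[y]yxxx   read y → write y, move L, go to R
R | [z]yyxxx   read z → write z, move R, go to P
P | z[y]yxxx   read y → write x, move R, go to Q
Q | zx[y]xxx   read y → write x, move L, go to S
S | z[x]xxxx   read x → write z, move S, go to R
R | z[z]xxxx   read z → write z, move R, go to P
P | zz[x]xxx   read x → write y, move L, go to T
T | z[z]yxxx   read z → write y, move R, go to R
R | zy[y]xxx   read y → write z, move S, go to P
P | zy[z]xxx   read z → write z, move S, go to Q
Q | zy[z]xxx   read z → write y, move L, go to S
S | z[y]yxxx
No transition is defined for (S, y); M halts in state S.

S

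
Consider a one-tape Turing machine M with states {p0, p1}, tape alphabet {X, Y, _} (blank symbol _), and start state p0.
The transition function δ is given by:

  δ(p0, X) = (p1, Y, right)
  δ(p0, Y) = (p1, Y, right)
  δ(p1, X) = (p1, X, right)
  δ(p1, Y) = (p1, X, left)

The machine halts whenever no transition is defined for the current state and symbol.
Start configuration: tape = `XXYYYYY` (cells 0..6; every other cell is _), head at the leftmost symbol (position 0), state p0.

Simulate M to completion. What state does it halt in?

p1

p0 | [X]XYYYYY_   read X → write Y, move right, go to p1
p1 | Y[X]YYYYY_   read X → write X, move right, go to p1
p1 | YX[Y]YYYY_   read Y → write X, move left, go to p1
p1 | Y[X]XYYYY_   read X → write X, move right, go to p1
p1 | YX[X]YYYY_   read X → write X, move right, go to p1
p1 | YXX[Y]YYY_   read Y → write X, move left, go to p1
p1 | YX[X]XYYY_   read X → write X, move right, go to p1
p1 | YXX[X]YYY_   read X → write X, move right, go to p1
p1 | YXXX[Y]YY_   read Y → write X, move left, go to p1
p1 | YXX[X]XYY_   read X → write X, move right, go to p1
p1 | YXXX[X]YY_   read X → write X, move right, go to p1
p1 | YXXXX[Y]Y_   read Y → write X, move left, go to p1
p1 | YXXX[X]XY_   read X → write X, move right, go to p1
p1 | YXXXX[X]Y_   read X → write X, move right, go to p1
p1 | YXXXXX[Y]_   read Y → write X, move left, go to p1
p1 | YXXXX[X]X_   read X → write X, move right, go to p1
p1 | YXXXXX[X]_   read X → write X, move right, go to p1
p1 | YXXXXXX[_]
No transition is defined for (p1, _); M halts in state p1.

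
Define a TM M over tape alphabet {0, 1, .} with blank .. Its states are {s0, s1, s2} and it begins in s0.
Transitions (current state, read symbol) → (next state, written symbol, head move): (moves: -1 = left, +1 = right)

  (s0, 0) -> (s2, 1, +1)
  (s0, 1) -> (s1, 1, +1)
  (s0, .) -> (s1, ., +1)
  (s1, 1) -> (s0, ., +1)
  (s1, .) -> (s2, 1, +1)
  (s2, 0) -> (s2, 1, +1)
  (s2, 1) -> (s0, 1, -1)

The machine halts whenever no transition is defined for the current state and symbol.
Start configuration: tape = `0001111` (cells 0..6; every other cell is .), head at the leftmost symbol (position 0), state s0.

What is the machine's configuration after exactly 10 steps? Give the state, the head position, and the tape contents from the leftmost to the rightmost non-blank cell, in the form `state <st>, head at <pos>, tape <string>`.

s0 | [0]001111..   read 0 → write 1, move +1, go to s2
s2 | 1[0]01111..   read 0 → write 1, move +1, go to s2
s2 | 11[0]1111..   read 0 → write 1, move +1, go to s2
s2 | 111[1]111..   read 1 → write 1, move -1, go to s0
s0 | 11[1]1111..   read 1 → write 1, move +1, go to s1
s1 | 111[1]111..   read 1 → write ., move +1, go to s0
s0 | 111.[1]11..   read 1 → write 1, move +1, go to s1
s1 | 111.1[1]1..   read 1 → write ., move +1, go to s0
s0 | 111.1.[1]..   read 1 → write 1, move +1, go to s1
s1 | 111.1.1[.].   read . → write 1, move +1, go to s2
s2 | 111.1.11[.]
After 10 steps: state s2, head at 8, tape 111.1.11.

state s2, head at 8, tape 111.1.11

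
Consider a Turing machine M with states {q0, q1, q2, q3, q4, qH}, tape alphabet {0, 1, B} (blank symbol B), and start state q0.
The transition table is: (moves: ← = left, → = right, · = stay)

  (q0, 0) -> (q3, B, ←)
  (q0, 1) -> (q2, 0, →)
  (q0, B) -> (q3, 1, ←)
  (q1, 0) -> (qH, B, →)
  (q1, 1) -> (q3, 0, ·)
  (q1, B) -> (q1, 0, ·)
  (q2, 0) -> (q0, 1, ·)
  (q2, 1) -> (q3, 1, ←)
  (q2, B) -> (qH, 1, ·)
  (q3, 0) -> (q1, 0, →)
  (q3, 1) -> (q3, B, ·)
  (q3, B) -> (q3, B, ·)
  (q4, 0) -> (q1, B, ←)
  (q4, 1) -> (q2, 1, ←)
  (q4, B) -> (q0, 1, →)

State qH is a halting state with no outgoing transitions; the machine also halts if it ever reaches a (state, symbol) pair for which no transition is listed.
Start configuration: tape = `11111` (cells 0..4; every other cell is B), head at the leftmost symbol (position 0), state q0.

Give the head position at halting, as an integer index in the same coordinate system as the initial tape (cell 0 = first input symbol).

6

q0 | [1]1111BB   read 1 → write 0, move →, go to q2
q2 | 0[1]111BB   read 1 → write 1, move ←, go to q3
q3 | [0]1111BB   read 0 → write 0, move →, go to q1
q1 | 0[1]111BB   read 1 → write 0, move ·, go to q3
q3 | 0[0]111BB   read 0 → write 0, move →, go to q1
q1 | 00[1]11BB   read 1 → write 0, move ·, go to q3
q3 | 00[0]11BB   read 0 → write 0, move →, go to q1
q1 | 000[1]1BB   read 1 → write 0, move ·, go to q3
q3 | 000[0]1BB   read 0 → write 0, move →, go to q1
q1 | 0000[1]BB   read 1 → write 0, move ·, go to q3
q3 | 0000[0]BB   read 0 → write 0, move →, go to q1
q1 | 00000[B]B   read B → write 0, move ·, go to q1
q1 | 00000[0]B   read 0 → write B, move →, go to qH
qH | 00000B[B]
At halt the head is at cell 6.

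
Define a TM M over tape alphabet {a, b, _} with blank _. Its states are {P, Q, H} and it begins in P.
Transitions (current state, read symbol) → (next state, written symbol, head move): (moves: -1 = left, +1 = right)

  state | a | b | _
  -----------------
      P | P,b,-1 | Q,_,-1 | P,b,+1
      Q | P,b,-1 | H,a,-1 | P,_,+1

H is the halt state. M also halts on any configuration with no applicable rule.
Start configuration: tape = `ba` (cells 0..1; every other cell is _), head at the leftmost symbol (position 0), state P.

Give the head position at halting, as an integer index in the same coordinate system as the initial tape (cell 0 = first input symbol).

state=P head=0 tape=_[b]a   (P,b)→(Q,_,-1)
state=Q head=-1 tape=[_]_a   (Q,_)→(P,_,+1)
state=P head=0 tape=_[_]a   (P,_)→(P,b,+1)
state=P head=1 tape=_b[a]   (P,a)→(P,b,-1)
state=P head=0 tape=_[b]b   (P,b)→(Q,_,-1)
state=Q head=-1 tape=[_]_b   (Q,_)→(P,_,+1)
state=P head=0 tape=_[_]b   (P,_)→(P,b,+1)
state=P head=1 tape=_b[b]   (P,b)→(Q,_,-1)
state=Q head=0 tape=_[b]_   (Q,b)→(H,a,-1)
state=H head=-1 tape=[_]a_
At halt the head is at cell -1.

-1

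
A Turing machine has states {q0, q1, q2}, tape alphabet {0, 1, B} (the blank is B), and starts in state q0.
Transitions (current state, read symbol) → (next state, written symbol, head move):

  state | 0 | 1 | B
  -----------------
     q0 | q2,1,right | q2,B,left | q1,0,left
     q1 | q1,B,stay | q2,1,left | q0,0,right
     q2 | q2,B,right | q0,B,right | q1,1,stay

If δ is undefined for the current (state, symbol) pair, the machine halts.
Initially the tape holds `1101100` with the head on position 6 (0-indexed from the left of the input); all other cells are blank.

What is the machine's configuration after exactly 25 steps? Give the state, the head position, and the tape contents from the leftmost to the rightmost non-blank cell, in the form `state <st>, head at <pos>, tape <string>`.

q0 | 110110[0]BBB   read 0 → write 1, move right, go to q2
q2 | 1101101[B]BB   read B → write 1, move stay, go to q1
q1 | 1101101[1]BB   read 1 → write 1, move left, go to q2
q2 | 110110[1]1BB   read 1 → write B, move right, go to q0
q0 | 110110B[1]BB   read 1 → write B, move left, go to q2
q2 | 110110[B]BBB   read B → write 1, move stay, go to q1
q1 | 110110[1]BBB   read 1 → write 1, move left, go to q2
q2 | 11011[0]1BBB   read 0 → write B, move right, go to q2
q2 | 11011B[1]BBB   read 1 → write B, move right, go to q0
q0 | 11011BB[B]BB   read B → write 0, move left, go to q1
q1 | 11011B[B]0BB   read B → write 0, move right, go to q0
q0 | 11011B0[0]BB   read 0 → write 1, move right, go to q2
q2 | 11011B01[B]B   read B → write 1, move stay, go to q1
q1 | 11011B01[1]B   read 1 → write 1, move left, go to q2
q2 | 11011B0[1]1B   read 1 → write B, move right, go to q0
q0 | 11011B0B[1]B   read 1 → write B, move left, go to q2
q2 | 11011B0[B]BB   read B → write 1, move stay, go to q1
q1 | 11011B0[1]BB   read 1 → write 1, move left, go to q2
q2 | 11011B[0]1BB   read 0 → write B, move right, go to q2
q2 | 11011BB[1]BB   read 1 → write B, move right, go to q0
q0 | 11011BBB[B]B   read B → write 0, move left, go to q1
q1 | 11011BB[B]0B   read B → write 0, move right, go to q0
q0 | 11011BB0[0]B   read 0 → write 1, move right, go to q2
q2 | 11011BB01[B]   read B → write 1, move stay, go to q1
q1 | 11011BB01[1]   read 1 → write 1, move left, go to q2
q2 | 11011BB0[1]1
After 25 steps: state q2, head at 8, tape 11011BB011.

state q2, head at 8, tape 11011BB011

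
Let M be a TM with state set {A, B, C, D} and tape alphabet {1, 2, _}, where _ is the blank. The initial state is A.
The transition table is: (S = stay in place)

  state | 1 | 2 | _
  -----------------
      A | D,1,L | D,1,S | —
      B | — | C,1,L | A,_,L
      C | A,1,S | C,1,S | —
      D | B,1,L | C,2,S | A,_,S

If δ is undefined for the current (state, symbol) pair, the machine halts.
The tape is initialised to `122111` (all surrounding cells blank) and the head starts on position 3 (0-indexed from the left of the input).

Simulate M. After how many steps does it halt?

11

A | __122[1]11   read 1 → write 1, move L, go to D
D | __12[2]111   read 2 → write 2, move S, go to C
C | __12[2]111   read 2 → write 1, move S, go to C
C | __12[1]111   read 1 → write 1, move S, go to A
A | __12[1]111   read 1 → write 1, move L, go to D
D | __1[2]1111   read 2 → write 2, move S, go to C
C | __1[2]1111   read 2 → write 1, move S, go to C
C | __1[1]1111   read 1 → write 1, move S, go to A
A | __1[1]1111   read 1 → write 1, move L, go to D
D | __[1]11111   read 1 → write 1, move L, go to B
B | _[_]111111   read _ → write _, move L, go to A
A | [_]_111111
M halts after 11 transitions.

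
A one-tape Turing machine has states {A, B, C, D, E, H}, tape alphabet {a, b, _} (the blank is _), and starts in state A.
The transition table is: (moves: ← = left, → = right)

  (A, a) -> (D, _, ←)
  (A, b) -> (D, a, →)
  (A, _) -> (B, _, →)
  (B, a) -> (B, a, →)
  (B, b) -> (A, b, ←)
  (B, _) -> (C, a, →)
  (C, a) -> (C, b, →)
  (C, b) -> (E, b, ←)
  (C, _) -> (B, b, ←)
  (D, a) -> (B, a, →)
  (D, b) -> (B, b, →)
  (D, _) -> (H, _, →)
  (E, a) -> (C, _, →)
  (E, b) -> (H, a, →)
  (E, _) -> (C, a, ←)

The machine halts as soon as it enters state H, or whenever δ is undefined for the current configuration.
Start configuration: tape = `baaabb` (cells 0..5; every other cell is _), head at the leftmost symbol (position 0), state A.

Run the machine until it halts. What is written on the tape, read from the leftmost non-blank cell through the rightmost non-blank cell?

aababb

A | [b]aaabb   read b → write a, move →, go to D
D | a[a]aabb   read a → write a, move →, go to B
B | aa[a]abb   read a → write a, move →, go to B
B | aaa[a]bb   read a → write a, move →, go to B
B | aaaa[b]b   read b → write b, move ←, go to A
A | aaa[a]bb   read a → write _, move ←, go to D
D | aa[a]_bb   read a → write a, move →, go to B
B | aaa[_]bb   read _ → write a, move →, go to C
C | aaaa[b]b   read b → write b, move ←, go to E
E | aaa[a]bb   read a → write _, move →, go to C
C | aaa_[b]b   read b → write b, move ←, go to E
E | aaa[_]bb   read _ → write a, move ←, go to C
C | aa[a]abb   read a → write b, move →, go to C
C | aab[a]bb   read a → write b, move →, go to C
C | aabb[b]b   read b → write b, move ←, go to E
E | aab[b]bb   read b → write a, move →, go to H
H | aaba[b]b
The non-blank tape span at halt is aababb.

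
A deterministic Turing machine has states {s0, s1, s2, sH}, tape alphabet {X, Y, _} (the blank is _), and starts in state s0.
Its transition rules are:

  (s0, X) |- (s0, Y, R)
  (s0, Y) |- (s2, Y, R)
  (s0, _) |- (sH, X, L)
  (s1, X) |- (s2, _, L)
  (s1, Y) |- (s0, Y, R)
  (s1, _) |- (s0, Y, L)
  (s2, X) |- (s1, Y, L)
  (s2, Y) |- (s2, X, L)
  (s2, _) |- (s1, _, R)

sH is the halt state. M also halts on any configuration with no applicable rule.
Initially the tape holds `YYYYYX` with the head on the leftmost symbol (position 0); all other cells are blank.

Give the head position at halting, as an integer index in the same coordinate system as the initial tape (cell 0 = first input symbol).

-2

state=s0 head=0 tape=__[Y]YYYYX   (s0,Y)→(s2,Y,R)
state=s2 head=1 tape=__Y[Y]YYYX   (s2,Y)→(s2,X,L)
state=s2 head=0 tape=__[Y]XYYYX   (s2,Y)→(s2,X,L)
state=s2 head=-1 tape=_[_]XXYYYX   (s2,_)→(s1,_,R)
state=s1 head=0 tape=__[X]XYYYX   (s1,X)→(s2,_,L)
state=s2 head=-1 tape=_[_]_XYYYX   (s2,_)→(s1,_,R)
state=s1 head=0 tape=__[_]XYYYX   (s1,_)→(s0,Y,L)
state=s0 head=-1 tape=_[_]YXYYYX   (s0,_)→(sH,X,L)
state=sH head=-2 tape=[_]XYXYYYX
At halt the head is at cell -2.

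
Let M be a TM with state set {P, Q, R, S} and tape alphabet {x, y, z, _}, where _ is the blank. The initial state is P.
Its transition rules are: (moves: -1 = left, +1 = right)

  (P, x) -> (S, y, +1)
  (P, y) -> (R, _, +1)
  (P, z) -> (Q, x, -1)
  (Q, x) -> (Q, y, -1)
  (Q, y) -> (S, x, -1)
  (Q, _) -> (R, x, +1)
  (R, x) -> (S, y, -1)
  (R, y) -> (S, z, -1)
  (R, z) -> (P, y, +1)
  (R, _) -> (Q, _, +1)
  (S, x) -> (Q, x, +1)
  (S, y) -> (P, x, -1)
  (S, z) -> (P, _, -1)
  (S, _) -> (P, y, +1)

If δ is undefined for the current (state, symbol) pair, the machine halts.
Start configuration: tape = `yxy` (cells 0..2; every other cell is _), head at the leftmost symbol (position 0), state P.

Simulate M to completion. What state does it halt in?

state=P head=0 tape=_[y]xy   (P,y)→(R,_,+1)
state=R head=1 tape=__[x]y   (R,x)→(S,y,-1)
state=S head=0 tape=_[_]yy   (S,_)→(P,y,+1)
state=P head=1 tape=_y[y]y   (P,y)→(R,_,+1)
state=R head=2 tape=_y_[y]   (R,y)→(S,z,-1)
state=S head=1 tape=_y[_]z   (S,_)→(P,y,+1)
state=P head=2 tape=_yy[z]   (P,z)→(Q,x,-1)
state=Q head=1 tape=_y[y]x   (Q,y)→(S,x,-1)
state=S head=0 tape=_[y]xx   (S,y)→(P,x,-1)
state=P head=-1 tape=[_]xxx
No transition is defined for (P, _); M halts in state P.

P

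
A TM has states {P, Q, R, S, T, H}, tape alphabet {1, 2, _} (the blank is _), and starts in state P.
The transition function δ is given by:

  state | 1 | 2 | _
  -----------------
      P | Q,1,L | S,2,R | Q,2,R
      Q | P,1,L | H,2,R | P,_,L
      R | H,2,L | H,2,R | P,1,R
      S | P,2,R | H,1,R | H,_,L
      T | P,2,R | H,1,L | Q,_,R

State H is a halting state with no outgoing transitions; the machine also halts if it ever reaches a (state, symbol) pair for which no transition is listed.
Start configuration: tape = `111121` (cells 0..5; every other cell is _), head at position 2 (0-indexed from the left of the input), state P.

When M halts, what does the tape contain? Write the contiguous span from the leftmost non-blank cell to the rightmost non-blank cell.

P | __11[1]121   read 1 → write 1, move L, go to Q
Q | __1[1]1121   read 1 → write 1, move L, go to P
P | __[1]11121   read 1 → write 1, move L, go to Q
Q | _[_]111121   read _ → write _, move L, go to P
P | [_]_111121   read _ → write 2, move R, go to Q
Q | 2[_]111121   read _ → write _, move L, go to P
P | [2]_111121   read 2 → write 2, move R, go to S
S | 2[_]111121   read _ → write _, move L, go to H
H | [2]_111121
The non-blank tape span at halt is 2_111121.

2_111121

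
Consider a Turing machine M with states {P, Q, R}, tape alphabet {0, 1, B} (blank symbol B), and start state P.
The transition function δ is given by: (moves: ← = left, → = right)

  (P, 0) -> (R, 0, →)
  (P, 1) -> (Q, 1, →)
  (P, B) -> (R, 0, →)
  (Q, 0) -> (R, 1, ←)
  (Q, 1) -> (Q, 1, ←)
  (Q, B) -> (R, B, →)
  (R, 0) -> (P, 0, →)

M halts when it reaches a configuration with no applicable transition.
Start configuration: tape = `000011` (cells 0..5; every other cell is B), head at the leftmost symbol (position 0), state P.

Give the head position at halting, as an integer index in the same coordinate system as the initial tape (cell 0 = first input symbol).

P | B[0]00011   read 0 → write 0, move →, go to R
R | B0[0]0011   read 0 → write 0, move →, go to P
P | B00[0]011   read 0 → write 0, move →, go to R
R | B000[0]11   read 0 → write 0, move →, go to P
P | B0000[1]1   read 1 → write 1, move →, go to Q
Q | B00001[1]   read 1 → write 1, move ←, go to Q
Q | B0000[1]1   read 1 → write 1, move ←, go to Q
Q | B000[0]11   read 0 → write 1, move ←, go to R
R | B00[0]111   read 0 → write 0, move →, go to P
P | B000[1]11   read 1 → write 1, move →, go to Q
Q | B0001[1]1   read 1 → write 1, move ←, go to Q
Q | B000[1]11   read 1 → write 1, move ←, go to Q
Q | B00[0]111   read 0 → write 1, move ←, go to R
R | B0[0]1111   read 0 → write 0, move →, go to P
P | B00[1]111   read 1 → write 1, move →, go to Q
Q | B001[1]11   read 1 → write 1, move ←, go to Q
Q | B00[1]111   read 1 → write 1, move ←, go to Q
Q | B0[0]1111   read 0 → write 1, move ←, go to R
R | B[0]11111   read 0 → write 0, move →, go to P
P | B0[1]1111   read 1 → write 1, move →, go to Q
Q | B01[1]111   read 1 → write 1, move ←, go to Q
Q | B0[1]1111   read 1 → write 1, move ←, go to Q
Q | B[0]11111   read 0 → write 1, move ←, go to R
R | [B]111111
At halt the head is at cell -1.

-1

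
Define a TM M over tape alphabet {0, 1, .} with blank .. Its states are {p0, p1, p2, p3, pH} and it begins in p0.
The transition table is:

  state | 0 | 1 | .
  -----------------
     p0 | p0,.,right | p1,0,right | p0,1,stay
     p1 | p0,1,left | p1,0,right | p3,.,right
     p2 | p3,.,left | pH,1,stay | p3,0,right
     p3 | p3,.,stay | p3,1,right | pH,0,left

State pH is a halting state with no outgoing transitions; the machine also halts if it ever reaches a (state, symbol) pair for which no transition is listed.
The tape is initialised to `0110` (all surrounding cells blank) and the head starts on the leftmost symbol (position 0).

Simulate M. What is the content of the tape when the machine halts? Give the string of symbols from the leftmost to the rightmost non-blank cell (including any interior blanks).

0.0.0

state=p0 head=0 tape=[0]110..   (p0,0)→(p0,.,right)
state=p0 head=1 tape=.[1]10..   (p0,1)→(p1,0,right)
state=p1 head=2 tape=.0[1]0..   (p1,1)→(p1,0,right)
state=p1 head=3 tape=.00[0]..   (p1,0)→(p0,1,left)
state=p0 head=2 tape=.0[0]1..   (p0,0)→(p0,.,right)
state=p0 head=3 tape=.0.[1]..   (p0,1)→(p1,0,right)
state=p1 head=4 tape=.0.0[.].   (p1,.)→(p3,.,right)
state=p3 head=5 tape=.0.0.[.]   (p3,.)→(pH,0,left)
state=pH head=4 tape=.0.0[.]0
The non-blank tape span at halt is 0.0.0.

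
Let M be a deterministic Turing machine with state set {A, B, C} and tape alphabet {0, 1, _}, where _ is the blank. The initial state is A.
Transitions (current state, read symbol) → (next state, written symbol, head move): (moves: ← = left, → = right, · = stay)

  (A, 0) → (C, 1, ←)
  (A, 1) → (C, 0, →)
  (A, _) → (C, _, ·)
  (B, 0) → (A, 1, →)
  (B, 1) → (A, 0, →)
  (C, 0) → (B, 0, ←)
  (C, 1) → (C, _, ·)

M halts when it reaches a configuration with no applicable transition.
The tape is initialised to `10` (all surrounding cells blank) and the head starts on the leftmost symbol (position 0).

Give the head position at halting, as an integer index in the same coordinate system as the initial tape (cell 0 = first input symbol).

0

A | [1]0   read 1 → write 0, move →, go to C
C | 0[0]   read 0 → write 0, move ←, go to B
B | [0]0   read 0 → write 1, move →, go to A
A | 1[0]   read 0 → write 1, move ←, go to C
C | [1]1   read 1 → write _, move ·, go to C
C | [_]1
At halt the head is at cell 0.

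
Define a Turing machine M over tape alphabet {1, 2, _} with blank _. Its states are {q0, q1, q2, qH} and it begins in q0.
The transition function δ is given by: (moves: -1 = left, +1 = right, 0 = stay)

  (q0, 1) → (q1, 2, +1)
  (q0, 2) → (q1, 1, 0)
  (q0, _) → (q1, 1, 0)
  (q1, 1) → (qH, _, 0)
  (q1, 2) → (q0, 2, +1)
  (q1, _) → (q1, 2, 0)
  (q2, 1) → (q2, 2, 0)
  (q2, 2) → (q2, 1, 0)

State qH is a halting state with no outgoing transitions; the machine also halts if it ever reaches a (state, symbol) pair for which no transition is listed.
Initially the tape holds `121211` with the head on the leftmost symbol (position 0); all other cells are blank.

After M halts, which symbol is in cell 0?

q0 | [1]21211   read 1 → write 2, move +1, go to q1
q1 | 2[2]1211   read 2 → write 2, move +1, go to q0
q0 | 22[1]211   read 1 → write 2, move +1, go to q1
q1 | 222[2]11   read 2 → write 2, move +1, go to q0
q0 | 2222[1]1   read 1 → write 2, move +1, go to q1
q1 | 22222[1]   read 1 → write _, move 0, go to qH
qH | 22222[_]
Cell 0 holds 2 when M halts.

2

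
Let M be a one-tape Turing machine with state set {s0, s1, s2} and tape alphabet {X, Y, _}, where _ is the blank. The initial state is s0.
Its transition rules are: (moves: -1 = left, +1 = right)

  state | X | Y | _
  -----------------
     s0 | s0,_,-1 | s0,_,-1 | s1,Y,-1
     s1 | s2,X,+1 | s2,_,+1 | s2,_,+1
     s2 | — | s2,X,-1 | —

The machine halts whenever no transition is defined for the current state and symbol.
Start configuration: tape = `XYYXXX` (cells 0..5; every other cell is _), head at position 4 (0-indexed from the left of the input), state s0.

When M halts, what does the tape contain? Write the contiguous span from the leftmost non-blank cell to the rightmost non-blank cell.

state=s0 head=4 tape=__XYYX[X]X   (s0,X)→(s0,_,-1)
state=s0 head=3 tape=__XYY[X]_X   (s0,X)→(s0,_,-1)
state=s0 head=2 tape=__XY[Y]__X   (s0,Y)→(s0,_,-1)
state=s0 head=1 tape=__X[Y]___X   (s0,Y)→(s0,_,-1)
state=s0 head=0 tape=__[X]____X   (s0,X)→(s0,_,-1)
state=s0 head=-1 tape=_[_]_____X   (s0,_)→(s1,Y,-1)
state=s1 head=-2 tape=[_]Y_____X   (s1,_)→(s2,_,+1)
state=s2 head=-1 tape=_[Y]_____X   (s2,Y)→(s2,X,-1)
state=s2 head=-2 tape=[_]X_____X
The non-blank tape span at halt is X_____X.

X_____X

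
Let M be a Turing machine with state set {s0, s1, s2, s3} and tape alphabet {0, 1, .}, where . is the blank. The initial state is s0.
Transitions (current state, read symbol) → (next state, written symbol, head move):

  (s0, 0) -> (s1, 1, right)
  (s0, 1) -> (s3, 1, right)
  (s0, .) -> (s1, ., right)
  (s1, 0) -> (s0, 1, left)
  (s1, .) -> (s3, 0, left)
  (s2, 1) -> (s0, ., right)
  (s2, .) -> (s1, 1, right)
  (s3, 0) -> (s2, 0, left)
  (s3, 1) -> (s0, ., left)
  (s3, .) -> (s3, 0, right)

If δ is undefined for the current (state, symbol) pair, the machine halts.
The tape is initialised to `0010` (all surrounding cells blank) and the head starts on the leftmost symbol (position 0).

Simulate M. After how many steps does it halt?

state=s0 head=0 tape=[0]010   (s0,0)→(s1,1,right)
state=s1 head=1 tape=1[0]10   (s1,0)→(s0,1,left)
state=s0 head=0 tape=[1]110   (s0,1)→(s3,1,right)
state=s3 head=1 tape=1[1]10   (s3,1)→(s0,.,left)
state=s0 head=0 tape=[1].10   (s0,1)→(s3,1,right)
state=s3 head=1 tape=1[.]10   (s3,.)→(s3,0,right)
state=s3 head=2 tape=10[1]0   (s3,1)→(s0,.,left)
state=s0 head=1 tape=1[0].0   (s0,0)→(s1,1,right)
state=s1 head=2 tape=11[.]0   (s1,.)→(s3,0,left)
state=s3 head=1 tape=1[1]00   (s3,1)→(s0,.,left)
state=s0 head=0 tape=[1].00   (s0,1)→(s3,1,right)
state=s3 head=1 tape=1[.]00   (s3,.)→(s3,0,right)
state=s3 head=2 tape=10[0]0   (s3,0)→(s2,0,left)
state=s2 head=1 tape=1[0]00
M halts after 13 transitions.

13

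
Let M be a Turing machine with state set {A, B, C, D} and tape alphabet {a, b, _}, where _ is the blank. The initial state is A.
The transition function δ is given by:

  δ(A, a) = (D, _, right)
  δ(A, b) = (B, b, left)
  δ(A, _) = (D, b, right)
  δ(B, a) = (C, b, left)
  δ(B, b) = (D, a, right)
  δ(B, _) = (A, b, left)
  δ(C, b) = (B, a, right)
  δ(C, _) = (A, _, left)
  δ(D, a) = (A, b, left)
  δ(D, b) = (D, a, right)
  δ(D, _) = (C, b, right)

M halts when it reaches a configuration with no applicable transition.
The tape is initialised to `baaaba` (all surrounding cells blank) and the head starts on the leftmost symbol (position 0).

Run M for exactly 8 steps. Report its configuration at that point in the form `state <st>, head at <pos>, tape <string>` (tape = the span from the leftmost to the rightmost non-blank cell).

state D, head at 2, tape ba_aaaba

state=A head=0 tape=__[b]aaaba   (A,b)→(B,b,left)
state=B head=-1 tape=_[_]baaaba   (B,_)→(A,b,left)
state=A head=-2 tape=[_]bbaaaba   (A,_)→(D,b,right)
state=D head=-1 tape=b[b]baaaba   (D,b)→(D,a,right)
state=D head=0 tape=ba[b]aaaba   (D,b)→(D,a,right)
state=D head=1 tape=baa[a]aaba   (D,a)→(A,b,left)
state=A head=0 tape=ba[a]baaba   (A,a)→(D,_,right)
state=D head=1 tape=ba_[b]aaba   (D,b)→(D,a,right)
state=D head=2 tape=ba_a[a]aba
After 8 steps: state D, head at 2, tape ba_aaaba.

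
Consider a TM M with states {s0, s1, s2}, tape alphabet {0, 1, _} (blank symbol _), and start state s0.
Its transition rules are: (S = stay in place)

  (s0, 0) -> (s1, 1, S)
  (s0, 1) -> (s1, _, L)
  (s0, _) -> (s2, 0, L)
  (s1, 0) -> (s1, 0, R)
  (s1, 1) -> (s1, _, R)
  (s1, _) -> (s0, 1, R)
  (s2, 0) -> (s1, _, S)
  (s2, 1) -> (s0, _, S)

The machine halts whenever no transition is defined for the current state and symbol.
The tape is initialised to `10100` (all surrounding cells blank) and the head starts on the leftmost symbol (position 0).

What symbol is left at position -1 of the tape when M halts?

0

state=s0 head=0 tape=__[1]0100   (s0,1)→(s1,_,L)
state=s1 head=-1 tape=_[_]_0100   (s1,_)→(s0,1,R)
state=s0 head=0 tape=_1[_]0100   (s0,_)→(s2,0,L)
state=s2 head=-1 tape=_[1]00100   (s2,1)→(s0,_,S)
state=s0 head=-1 tape=_[_]00100   (s0,_)→(s2,0,L)
state=s2 head=-2 tape=[_]000100
Cell -1 holds 0 when M halts.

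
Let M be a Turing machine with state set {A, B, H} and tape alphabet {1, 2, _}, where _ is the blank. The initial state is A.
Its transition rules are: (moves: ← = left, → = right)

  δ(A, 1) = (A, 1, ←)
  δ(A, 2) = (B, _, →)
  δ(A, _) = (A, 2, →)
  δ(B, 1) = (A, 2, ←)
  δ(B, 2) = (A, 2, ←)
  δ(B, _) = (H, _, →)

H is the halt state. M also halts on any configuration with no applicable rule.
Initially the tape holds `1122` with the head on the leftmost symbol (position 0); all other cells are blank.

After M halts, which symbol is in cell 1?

state=A head=0 tape=_[1]122__   (A,1)→(A,1,←)
state=A head=-1 tape=[_]1122__   (A,_)→(A,2,→)
state=A head=0 tape=2[1]122__   (A,1)→(A,1,←)
state=A head=-1 tape=[2]1122__   (A,2)→(B,_,→)
state=B head=0 tape=_[1]122__   (B,1)→(A,2,←)
state=A head=-1 tape=[_]2122__   (A,_)→(A,2,→)
state=A head=0 tape=2[2]122__   (A,2)→(B,_,→)
state=B head=1 tape=2_[1]22__   (B,1)→(A,2,←)
state=A head=0 tape=2[_]222__   (A,_)→(A,2,→)
state=A head=1 tape=22[2]22__   (A,2)→(B,_,→)
state=B head=2 tape=22_[2]2__   (B,2)→(A,2,←)
state=A head=1 tape=22[_]22__   (A,_)→(A,2,→)
state=A head=2 tape=222[2]2__   (A,2)→(B,_,→)
state=B head=3 tape=222_[2]__   (B,2)→(A,2,←)
state=A head=2 tape=222[_]2__   (A,_)→(A,2,→)
state=A head=3 tape=2222[2]__   (A,2)→(B,_,→)
state=B head=4 tape=2222_[_]_   (B,_)→(H,_,→)
state=H head=5 tape=2222__[_]
Cell 1 holds 2 when M halts.

2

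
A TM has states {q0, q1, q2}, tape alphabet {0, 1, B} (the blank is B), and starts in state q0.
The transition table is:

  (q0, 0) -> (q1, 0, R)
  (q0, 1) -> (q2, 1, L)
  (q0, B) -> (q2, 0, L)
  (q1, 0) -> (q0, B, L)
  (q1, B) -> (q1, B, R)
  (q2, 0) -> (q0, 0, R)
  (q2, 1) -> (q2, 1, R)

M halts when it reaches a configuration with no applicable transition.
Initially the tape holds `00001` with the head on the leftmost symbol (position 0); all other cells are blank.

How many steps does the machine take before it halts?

state=q0 head=0 tape=[0]0001   (q0,0)→(q1,0,R)
state=q1 head=1 tape=0[0]001   (q1,0)→(q0,B,L)
state=q0 head=0 tape=[0]B001   (q0,0)→(q1,0,R)
state=q1 head=1 tape=0[B]001   (q1,B)→(q1,B,R)
state=q1 head=2 tape=0B[0]01   (q1,0)→(q0,B,L)
state=q0 head=1 tape=0[B]B01   (q0,B)→(q2,0,L)
state=q2 head=0 tape=[0]0B01   (q2,0)→(q0,0,R)
state=q0 head=1 tape=0[0]B01   (q0,0)→(q1,0,R)
state=q1 head=2 tape=00[B]01   (q1,B)→(q1,B,R)
state=q1 head=3 tape=00B[0]1   (q1,0)→(q0,B,L)
state=q0 head=2 tape=00[B]B1   (q0,B)→(q2,0,L)
state=q2 head=1 tape=0[0]0B1   (q2,0)→(q0,0,R)
state=q0 head=2 tape=00[0]B1   (q0,0)→(q1,0,R)
state=q1 head=3 tape=000[B]1   (q1,B)→(q1,B,R)
state=q1 head=4 tape=000B[1]
M halts after 14 transitions.

14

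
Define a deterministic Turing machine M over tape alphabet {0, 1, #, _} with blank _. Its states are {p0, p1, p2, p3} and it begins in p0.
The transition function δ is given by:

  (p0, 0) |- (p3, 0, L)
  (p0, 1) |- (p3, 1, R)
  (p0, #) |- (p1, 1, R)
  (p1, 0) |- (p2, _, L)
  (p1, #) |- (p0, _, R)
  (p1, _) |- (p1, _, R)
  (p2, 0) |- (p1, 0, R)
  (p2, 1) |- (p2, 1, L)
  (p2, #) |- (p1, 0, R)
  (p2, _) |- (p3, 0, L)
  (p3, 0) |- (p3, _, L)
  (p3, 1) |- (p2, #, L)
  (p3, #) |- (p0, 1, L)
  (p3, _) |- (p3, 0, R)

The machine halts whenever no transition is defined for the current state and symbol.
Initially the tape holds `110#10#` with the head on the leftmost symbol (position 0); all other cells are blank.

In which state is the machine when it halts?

p0 | _____[1]10#10#   read 1 → write 1, move R, go to p3
p3 | _____1[1]0#10#   read 1 → write #, move L, go to p2
p2 | _____[1]#0#10#   read 1 → write 1, move L, go to p2
p2 | ____[_]1#0#10#   read _ → write 0, move L, go to p3
p3 | ___[_]01#0#10#   read _ → write 0, move R, go to p3
p3 | ___0[0]1#0#10#   read 0 → write _, move L, go to p3
p3 | ___[0]_1#0#10#   read 0 → write _, move L, go to p3
p3 | __[_]__1#0#10#   read _ → write 0, move R, go to p3
p3 | __0[_]_1#0#10#   read _ → write 0, move R, go to p3
p3 | __00[_]1#0#10#   read _ → write 0, move R, go to p3
p3 | __000[1]#0#10#   read 1 → write #, move L, go to p2
p2 | __00[0]##0#10#   read 0 → write 0, move R, go to p1
p1 | __000[#]#0#10#   read # → write _, move R, go to p0
p0 | __000_[#]0#10#   read # → write 1, move R, go to p1
p1 | __000_1[0]#10#   read 0 → write _, move L, go to p2
p2 | __000_[1]_#10#   read 1 → write 1, move L, go to p2
p2 | __000[_]1_#10#   read _ → write 0, move L, go to p3
p3 | __00[0]01_#10#   read 0 → write _, move L, go to p3
p3 | __0[0]_01_#10#   read 0 → write _, move L, go to p3
p3 | __[0]__01_#10#   read 0 → write _, move L, go to p3
p3 | _[_]___01_#10#   read _ → write 0, move R, go to p3
p3 | _0[_]__01_#10#   read _ → write 0, move R, go to p3
p3 | _00[_]_01_#10#   read _ → write 0, move R, go to p3
p3 | _000[_]01_#10#   read _ → write 0, move R, go to p3
p3 | _0000[0]1_#10#   read 0 → write _, move L, go to p3
p3 | _000[0]_1_#10#   read 0 → write _, move L, go to p3
p3 | _00[0]__1_#10#   read 0 → write _, move L, go to p3
p3 | _0[0]___1_#10#   read 0 → write _, move L, go to p3
p3 | _[0]____1_#10#   read 0 → write _, move L, go to p3
p3 | [_]_____1_#10#   read _ → write 0, move R, go to p3
p3 | 0[_]____1_#10#   read _ → write 0, move R, go to p3
p3 | 00[_]___1_#10#   read _ → write 0, move R, go to p3
p3 | 000[_]__1_#10#   read _ → write 0, move R, go to p3
p3 | 0000[_]_1_#10#   read _ → write 0, move R, go to p3
p3 | 00000[_]1_#10#   read _ → write 0, move R, go to p3
p3 | 000000[1]_#10#   read 1 → write #, move L, go to p2
p2 | 00000[0]#_#10#   read 0 → write 0, move R, go to p1
p1 | 000000[#]_#10#   read # → write _, move R, go to p0
p0 | 000000_[_]#10#
No transition is defined for (p0, _); M halts in state p0.

p0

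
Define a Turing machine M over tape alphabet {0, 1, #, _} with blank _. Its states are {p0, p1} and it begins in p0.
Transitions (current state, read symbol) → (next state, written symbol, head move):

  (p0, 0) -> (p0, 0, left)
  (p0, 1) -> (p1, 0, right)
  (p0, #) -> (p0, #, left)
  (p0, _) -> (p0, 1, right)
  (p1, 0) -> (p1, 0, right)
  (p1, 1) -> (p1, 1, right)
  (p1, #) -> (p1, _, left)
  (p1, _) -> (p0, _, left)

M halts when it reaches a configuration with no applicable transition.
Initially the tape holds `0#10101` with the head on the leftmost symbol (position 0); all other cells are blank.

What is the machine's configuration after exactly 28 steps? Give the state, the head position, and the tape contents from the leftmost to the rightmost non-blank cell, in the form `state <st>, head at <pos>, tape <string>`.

p0 | ___[0]#10101   read 0 → write 0, move left, go to p0
p0 | __[_]0#10101   read _ → write 1, move right, go to p0
p0 | __1[0]#10101   read 0 → write 0, move left, go to p0
p0 | __[1]0#10101   read 1 → write 0, move right, go to p1
p1 | __0[0]#10101   read 0 → write 0, move right, go to p1
p1 | __00[#]10101   read # → write _, move left, go to p1
p1 | __0[0]_10101   read 0 → write 0, move right, go to p1
p1 | __00[_]10101   read _ → write _, move left, go to p0
p0 | __0[0]_10101   read 0 → write 0, move left, go to p0
p0 | __[0]0_10101   read 0 → write 0, move left, go to p0
p0 | _[_]00_10101   read _ → write 1, move right, go to p0
p0 | _1[0]0_10101   read 0 → write 0, move left, go to p0
p0 | _[1]00_10101   read 1 → write 0, move right, go to p1
p1 | _0[0]0_10101   read 0 → write 0, move right, go to p1
p1 | _00[0]_10101   read 0 → write 0, move right, go to p1
p1 | _000[_]10101   read _ → write _, move left, go to p0
p0 | _00[0]_10101   read 0 → write 0, move left, go to p0
p0 | _0[0]0_10101   read 0 → write 0, move left, go to p0
p0 | _[0]00_10101   read 0 → write 0, move left, go to p0
p0 | [_]000_10101   read _ → write 1, move right, go to p0
p0 | 1[0]00_10101   read 0 → write 0, move left, go to p0
p0 | [1]000_10101   read 1 → write 0, move right, go to p1
p1 | 0[0]00_10101   read 0 → write 0, move right, go to p1
p1 | 00[0]0_10101   read 0 → write 0, move right, go to p1
p1 | 000[0]_10101   read 0 → write 0, move right, go to p1
p1 | 0000[_]10101   read _ → write _, move left, go to p0
p0 | 000[0]_10101   read 0 → write 0, move left, go to p0
p0 | 00[0]0_10101   read 0 → write 0, move left, go to p0
p0 | 0[0]00_10101
After 28 steps: state p0, head at -2, tape 0000_10101.

state p0, head at -2, tape 0000_10101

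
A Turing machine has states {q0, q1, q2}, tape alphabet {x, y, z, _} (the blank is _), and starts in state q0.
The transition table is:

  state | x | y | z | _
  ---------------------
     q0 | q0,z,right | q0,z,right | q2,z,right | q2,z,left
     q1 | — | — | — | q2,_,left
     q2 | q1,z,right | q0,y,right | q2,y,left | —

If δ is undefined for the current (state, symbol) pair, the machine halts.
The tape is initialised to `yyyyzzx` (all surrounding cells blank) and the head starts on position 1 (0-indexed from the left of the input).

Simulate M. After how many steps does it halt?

31

q0 | y[y]yyzzx__   read y → write z, move right, go to q0
q0 | yz[y]yzzx__   read y → write z, move right, go to q0
q0 | yzz[y]zzx__   read y → write z, move right, go to q0
q0 | yzzz[z]zx__   read z → write z, move right, go to q2
q2 | yzzzz[z]x__   read z → write y, move left, go to q2
q2 | yzzz[z]yx__   read z → write y, move left, go to q2
q2 | yzz[z]yyx__   read z → write y, move left, go to q2
q2 | yz[z]yyyx__   read z → write y, move left, go to q2
q2 | y[z]yyyyx__   read z → write y, move left, go to q2
q2 | [y]yyyyyx__   read y → write y, move right, go to q0
q0 | y[y]yyyyx__   read y → write z, move right, go to q0
q0 | yz[y]yyyx__   read y → write z, move right, go to q0
q0 | yzz[y]yyx__   read y → write z, move right, go to q0
q0 | yzzz[y]yx__   read y → write z, move right, go to q0
q0 | yzzzz[y]x__   read y → write z, move right, go to q0
q0 | yzzzzz[x]__   read x → write z, move right, go to q0
q0 | yzzzzzz[_]_   read _ → write z, move left, go to q2
q2 | yzzzzz[z]z_   read z → write y, move left, go to q2
q2 | yzzzz[z]yz_   read z → write y, move left, go to q2
q2 | yzzz[z]yyz_   read z → write y, move left, go to q2
q2 | yzz[z]yyyz_   read z → write y, move left, go to q2
q2 | yz[z]yyyyz_   read z → write y, move left, go to q2
q2 | y[z]yyyyyz_   read z → write y, move left, go to q2
q2 | [y]yyyyyyz_   read y → write y, move right, go to q0
q0 | y[y]yyyyyz_   read y → write z, move right, go to q0
q0 | yz[y]yyyyz_   read y → write z, move right, go to q0
q0 | yzz[y]yyyz_   read y → write z, move right, go to q0
q0 | yzzz[y]yyz_   read y → write z, move right, go to q0
q0 | yzzzz[y]yz_   read y → write z, move right, go to q0
q0 | yzzzzz[y]z_   read y → write z, move right, go to q0
q0 | yzzzzzz[z]_   read z → write z, move right, go to q2
q2 | yzzzzzzz[_]
M halts after 31 transitions.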